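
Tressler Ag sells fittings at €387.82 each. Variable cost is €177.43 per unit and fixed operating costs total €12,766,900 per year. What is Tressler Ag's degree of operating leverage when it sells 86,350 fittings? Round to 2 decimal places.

3.36

Contribution at this volume is 86,350 × €210.39 = €18,167,176.50.
Subtracting fixed costs: EBIT = €18,167,176.50 − €12,766,900 = €5,400,276.50.
So DOL = total CM / EBIT = €18,167,176.50 / €5,400,276.50 = 3.3641.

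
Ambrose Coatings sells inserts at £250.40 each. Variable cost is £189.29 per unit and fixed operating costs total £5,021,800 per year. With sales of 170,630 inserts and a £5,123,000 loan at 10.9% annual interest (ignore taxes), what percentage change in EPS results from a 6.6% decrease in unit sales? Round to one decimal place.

Total contribution margin = 170,630 × £61.11 = £10,427,199.30.
Operating income = contribution − fixed costs = £10,427,199.30 − £5,021,800 = £5,405,399.30.
Interest = £558,407.00, so EBIT − I = £4,846,992.30.
Degree of combined leverage = contribution ÷ (EBIT − I) = £10,427,199.30 ÷ £4,846,992.30 = 2.1513.
%ΔEPS = DCL × %ΔSales = 2.1513 × -6.6% = -14.2%.

-14.2%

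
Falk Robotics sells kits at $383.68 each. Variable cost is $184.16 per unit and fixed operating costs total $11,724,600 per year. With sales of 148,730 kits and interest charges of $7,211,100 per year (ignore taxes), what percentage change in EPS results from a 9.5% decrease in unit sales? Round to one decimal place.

Total contribution margin = 148,730 × $199.52 = $29,674,609.60.
Operating income = contribution − fixed costs = $29,674,609.60 − $11,724,600 = $17,950,009.60.
After interest of $7,211,100.00, pre-tax earnings = $10,738,909.60.
DCL = total CM / (EBIT − I) = $29,674,609.60 / $10,738,909.60 = 2.7633.
%ΔEPS = DCL × %ΔSales = 2.7633 × -9.5% = -26.3%.

-26.3%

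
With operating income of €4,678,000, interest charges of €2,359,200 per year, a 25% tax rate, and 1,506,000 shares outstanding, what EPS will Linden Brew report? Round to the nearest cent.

Pre-tax income = €4,678,000 − €2,359,200.00 = €2,318,800.00.
After tax at 25%: net income = €2,318,800.00 × 0.75 = €1,739,100.00.
Per share: €1,739,100.00 / 1,506,000 shares = €1.15.

€1.15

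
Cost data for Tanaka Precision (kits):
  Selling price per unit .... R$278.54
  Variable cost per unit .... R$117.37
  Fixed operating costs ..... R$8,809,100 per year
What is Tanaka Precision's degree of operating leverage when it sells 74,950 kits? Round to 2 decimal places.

Total contribution margin = 74,950 × R$161.17 = R$12,079,691.50.
EBIT = R$12,079,691.50 − R$8,809,100 = R$3,270,591.50.
So DOL = total CM / EBIT = R$12,079,691.50 / R$3,270,591.50 = 3.6934.

3.69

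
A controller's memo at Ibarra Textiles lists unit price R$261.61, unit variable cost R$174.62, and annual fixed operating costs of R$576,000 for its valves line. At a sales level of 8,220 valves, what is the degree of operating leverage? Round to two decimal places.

5.14

At 8,220 units, contribution = 8,220 × R$86.99 = R$715,057.80.
Subtracting fixed costs: EBIT = R$715,057.80 − R$576,000 = R$139,057.80.
DOL = contribution ÷ EBIT = R$715,057.80 ÷ R$139,057.80 = 5.1422.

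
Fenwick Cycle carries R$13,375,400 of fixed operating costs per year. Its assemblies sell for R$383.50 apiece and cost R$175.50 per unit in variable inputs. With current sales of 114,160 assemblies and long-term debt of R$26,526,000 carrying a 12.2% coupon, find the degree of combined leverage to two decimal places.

3.33

Contribution at this volume is 114,160 × R$208.00 = R$23,745,280.00.
Operating income = contribution − fixed costs = R$23,745,280.00 − R$13,375,400 = R$10,369,880.00. Interest = R$3,236,172.00.
DOL = R$23,745,280.00 ÷ R$10,369,880.00 = 2.2898; DFL = R$10,369,880.00 ÷ R$7,133,708.00 = 1.4536.
DCL = DOL × DFL = 2.2898 × 1.4536 = 3.3285.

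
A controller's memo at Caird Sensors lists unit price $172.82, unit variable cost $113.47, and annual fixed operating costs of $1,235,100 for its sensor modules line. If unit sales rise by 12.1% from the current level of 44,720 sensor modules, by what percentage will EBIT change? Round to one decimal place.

Contribution at this volume is 44,720 × $59.35 = $2,654,132.00.
Subtracting fixed costs: EBIT = $2,654,132.00 − $1,235,100 = $1,419,032.00.
Degree of operating leverage = $2,654,132.00 / $1,419,032.00 = 1.8704.
Operating income changes by 1.8704 × +12.1% = +22.6%.

+22.6%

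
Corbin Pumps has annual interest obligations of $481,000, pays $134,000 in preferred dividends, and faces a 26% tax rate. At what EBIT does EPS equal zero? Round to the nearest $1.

Grossing the preferred dividend up to pre-tax terms: $134,000 / (1 − 0.26) = $181,081.08.
Financial break-even EBIT = interest + D_p ÷ (1 − t) = $481,000 + $181,081.08 = $662,081.08.

$662,081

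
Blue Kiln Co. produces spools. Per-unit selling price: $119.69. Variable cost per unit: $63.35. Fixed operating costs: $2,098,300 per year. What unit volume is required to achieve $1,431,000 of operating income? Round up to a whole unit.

62,643 spools

Each unit contributes $119.69 − $63.35 = $56.34.
Need Q such that Q × $56.34 − $2,098,300 = $1,431,000, i.e. Q = $3,529,300 / $56.34 = 62,642.88 → 62,643.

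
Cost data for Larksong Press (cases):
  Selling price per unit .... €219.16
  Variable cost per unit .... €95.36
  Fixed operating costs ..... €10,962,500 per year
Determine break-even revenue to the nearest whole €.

€19,406,636

CM per unit = €219.16 − €95.36 = €123.80; CM ratio = €123.80 / €219.16 = 0.5649.
Break-even sales = FC ÷ CM ratio = €10,962,500 × €219.16 / €123.80 = €19,406,636.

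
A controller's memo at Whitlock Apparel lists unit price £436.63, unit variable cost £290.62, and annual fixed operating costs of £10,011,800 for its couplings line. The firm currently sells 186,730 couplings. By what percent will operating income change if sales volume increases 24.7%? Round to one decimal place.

+39.0%

At 186,730 units, contribution = 186,730 × £146.01 = £27,264,447.30.
Subtracting fixed costs: EBIT = £27,264,447.30 − £10,011,800 = £17,252,647.30.
So DOL = total CM / EBIT = £27,264,447.30 / £17,252,647.30 = 1.5803.
Operating income changes by 1.5803 × +24.7% = +39.0%.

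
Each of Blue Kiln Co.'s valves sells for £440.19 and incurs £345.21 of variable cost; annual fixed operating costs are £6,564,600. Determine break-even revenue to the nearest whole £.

£30,423,997

CM per unit = £440.19 − £345.21 = £94.98; CM ratio = £94.98 / £440.19 = 0.2158.
Break-even revenue = fixed costs × price ÷ CM = £6,564,600 × £440.19 ÷ £94.98 = £30,423,997.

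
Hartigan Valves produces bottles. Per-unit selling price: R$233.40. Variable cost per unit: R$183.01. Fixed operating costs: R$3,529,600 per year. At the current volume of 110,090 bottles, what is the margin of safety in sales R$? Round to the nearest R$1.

Contribution margin per unit = R$233.40 − R$183.01 = R$50.39. Break-even units = R$3,529,600 ÷ R$50.39 = 70,045.64; break-even revenue = 70,045.64 × R$233.40 = R$16,348,653.30.
Actual sales revenue = 110,090 × R$233.40 = R$25,695,006.00.
Margin of safety = R$25,695,006.00 − R$16,348,653.30 = R$9,346,353.

R$9,346,353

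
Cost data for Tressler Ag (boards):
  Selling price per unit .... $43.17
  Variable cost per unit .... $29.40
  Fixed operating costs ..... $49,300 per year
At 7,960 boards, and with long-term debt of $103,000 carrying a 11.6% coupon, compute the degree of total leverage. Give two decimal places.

Total contribution margin = 7,960 × $13.77 = $109,609.20.
Subtracting fixed costs: EBIT = $109,609.20 − $49,300 = $60,309.20. Interest = $11,948.00, so EBIT − I = $48,361.20.
DCL = contribution ÷ (EBIT − I) = $109,609.20 ÷ $48,361.20 = 2.2665.

2.27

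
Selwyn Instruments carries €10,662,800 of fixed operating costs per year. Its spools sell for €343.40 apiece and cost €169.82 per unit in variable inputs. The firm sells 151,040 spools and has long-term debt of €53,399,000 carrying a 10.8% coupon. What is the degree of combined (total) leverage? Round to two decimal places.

Total contribution margin = 151,040 × €173.58 = €26,217,523.20.
EBIT = €26,217,523.20 − €10,662,800 = €15,554,723.20. Interest = €5,767,092.00.
DOL = €26,217,523.20 ÷ €15,554,723.20 = 1.6855; DFL = €15,554,723.20 ÷ €9,787,631.20 = 1.5892.
DCL = DOL × DFL = 1.6855 × 1.5892 = 2.6786.

2.68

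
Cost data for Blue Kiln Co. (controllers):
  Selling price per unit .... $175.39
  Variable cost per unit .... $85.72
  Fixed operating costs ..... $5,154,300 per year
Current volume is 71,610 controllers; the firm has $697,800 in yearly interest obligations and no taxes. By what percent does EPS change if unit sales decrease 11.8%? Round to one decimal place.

Total contribution margin = 71,610 × $89.67 = $6,421,268.70.
Operating income = contribution − fixed costs = $6,421,268.70 − $5,154,300 = $1,266,968.70.
After interest of $697,800.00, pre-tax earnings = $569,168.70.
Degree of combined leverage = contribution ÷ (EBIT − I) = $6,421,268.70 ÷ $569,168.70 = 11.2818.
%ΔEPS = DCL × %ΔSales = 11.2818 × -11.8% = -133.1%.

-133.1%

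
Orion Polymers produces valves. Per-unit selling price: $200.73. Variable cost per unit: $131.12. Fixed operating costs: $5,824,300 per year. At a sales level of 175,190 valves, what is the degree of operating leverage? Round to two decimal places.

Contribution at this volume is 175,190 × $69.61 = $12,194,975.90.
Operating income = contribution − fixed costs = $12,194,975.90 − $5,824,300 = $6,370,675.90.
Degree of operating leverage = $12,194,975.90 / $6,370,675.90 = 1.9142.

1.91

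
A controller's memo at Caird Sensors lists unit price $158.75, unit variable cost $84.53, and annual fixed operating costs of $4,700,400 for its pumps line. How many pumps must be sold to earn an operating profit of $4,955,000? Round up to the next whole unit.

Contribution margin per unit = $158.75 − $84.53 = $74.22.
Required volume = (fixed costs + target profit) ÷ CM = ($4,700,400 + $4,955,000) ÷ $74.22 = 130,091.62, so 130,092 pumps.

130,092 pumps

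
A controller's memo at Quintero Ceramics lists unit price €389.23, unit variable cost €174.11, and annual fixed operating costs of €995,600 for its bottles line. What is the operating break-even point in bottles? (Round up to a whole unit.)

Contribution margin per unit = €389.23 − €174.11 = €215.12.
Break-even volume = fixed costs ÷ CM per unit = €995,600 ÷ €215.12 = 4,628.11, so 4,629 bottles.

4,629 bottles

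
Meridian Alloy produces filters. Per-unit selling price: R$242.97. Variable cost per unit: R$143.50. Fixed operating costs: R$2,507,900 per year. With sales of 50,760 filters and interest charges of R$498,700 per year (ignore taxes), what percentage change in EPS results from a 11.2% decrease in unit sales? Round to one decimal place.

-27.7%

Contribution at this volume is 50,760 × R$99.47 = R$5,049,097.20.
EBIT = R$5,049,097.20 − R$2,507,900 = R$2,541,197.20.
Interest = R$498,700.00, so EBIT − I = R$2,042,497.20.
DCL = total CM / (EBIT − I) = R$5,049,097.20 / R$2,042,497.20 = 2.4720.
%ΔEPS = DCL × %ΔSales = 2.4720 × -11.2% = -27.7%.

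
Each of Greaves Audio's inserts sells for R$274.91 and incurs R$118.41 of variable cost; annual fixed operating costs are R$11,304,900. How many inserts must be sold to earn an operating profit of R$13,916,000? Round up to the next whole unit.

161,156 inserts

Unit CM = price − variable cost = R$274.91 − R$118.41 = R$156.50.
Required volume = (fixed costs + target profit) ÷ CM = (R$11,304,900 + R$13,916,000) ÷ R$156.50 = 161,155.91, so 161,156 inserts.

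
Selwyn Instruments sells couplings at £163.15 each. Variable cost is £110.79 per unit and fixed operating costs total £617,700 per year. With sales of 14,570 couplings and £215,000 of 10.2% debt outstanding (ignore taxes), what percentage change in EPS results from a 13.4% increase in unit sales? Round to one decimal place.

+82.9%

Contribution at this volume is 14,570 × £52.36 = £762,885.20.
Subtracting fixed costs: EBIT = £762,885.20 − £617,700 = £145,185.20.
Interest = £21,930.00, so EBIT − I = £123,255.20.
Degree of combined leverage = contribution ÷ (EBIT − I) = £762,885.20 ÷ £123,255.20 = 6.1895.
%ΔEPS = DCL × %ΔSales = 6.1895 × +13.4% = +82.9%.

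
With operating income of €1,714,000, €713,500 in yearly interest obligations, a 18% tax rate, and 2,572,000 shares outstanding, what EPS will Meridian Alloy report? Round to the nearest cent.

Interest = €713,500.00, so EBT = €1,714,000 − €713,500.00 = €1,000,500.00.
Net income = €1,000,500.00 × (1 − 0.18) = €820,410.00.
EPS = €820,410.00 ÷ 2,572,000 = €0.32.

€0.32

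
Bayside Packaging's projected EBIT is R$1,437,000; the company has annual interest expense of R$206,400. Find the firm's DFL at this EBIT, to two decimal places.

1.17

Interest = R$206,400.00.
DFL = EBIT ÷ (EBIT − I) = R$1,437,000 ÷ (R$1,437,000 − R$206,400.00) = R$1,437,000 ÷ R$1,230,600.00 = 1.1677.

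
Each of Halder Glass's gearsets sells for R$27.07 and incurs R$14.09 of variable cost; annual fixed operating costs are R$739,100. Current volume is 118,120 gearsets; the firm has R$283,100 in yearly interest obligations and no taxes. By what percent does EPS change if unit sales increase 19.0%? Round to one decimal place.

Total contribution margin = 118,120 × R$12.98 = R$1,533,197.60.
Subtracting fixed costs: EBIT = R$1,533,197.60 − R$739,100 = R$794,097.60.
After interest of R$283,100.00, pre-tax earnings = R$510,997.60.
DCL = total CM / (EBIT − I) = R$1,533,197.60 / R$510,997.60 = 3.0004.
EPS therefore changes by 3.0004 × (+19.0%) = +57.0%.

+57.0%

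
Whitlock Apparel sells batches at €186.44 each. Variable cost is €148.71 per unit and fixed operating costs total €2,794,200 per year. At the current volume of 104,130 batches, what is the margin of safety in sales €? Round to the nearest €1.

Unit CM = price − variable cost = €186.44 − €148.71 = €37.73. Break-even units = €2,794,200 ÷ €37.73 = 74,057.78; break-even revenue = 74,057.78 × €186.44 = €13,807,332.31.
Actual sales revenue = 104,130 × €186.44 = €19,413,997.20.
Margin of safety = €19,413,997.20 − €13,807,332.31 = €5,606,665.

€5,606,665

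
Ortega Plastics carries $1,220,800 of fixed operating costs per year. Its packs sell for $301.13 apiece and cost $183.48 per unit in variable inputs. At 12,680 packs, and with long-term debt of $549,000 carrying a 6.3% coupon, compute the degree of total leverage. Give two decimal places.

6.31

Contribution at this volume is 12,680 × $117.65 = $1,491,802.00.
EBIT = $1,491,802.00 − $1,220,800 = $271,002.00. Interest = $34,587.00, so EBIT − I = $236,415.00.
DCL = contribution ÷ (EBIT − I) = $1,491,802.00 ÷ $236,415.00 = 6.3101.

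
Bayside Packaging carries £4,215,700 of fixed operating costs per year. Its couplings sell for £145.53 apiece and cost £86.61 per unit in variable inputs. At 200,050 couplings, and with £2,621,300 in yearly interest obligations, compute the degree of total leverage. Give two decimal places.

2.38

Contribution at this volume is 200,050 × £58.92 = £11,786,946.00.
Operating income = contribution − fixed costs = £11,786,946.00 − £4,215,700 = £7,571,246.00. Interest = £2,621,300.00.
DOL = £11,786,946.00 ÷ £7,571,246.00 = 1.5568; DFL = £7,571,246.00 ÷ £4,949,946.00 = 1.5296.
Combined leverage = 1.5568 × 1.5296 = 2.3813.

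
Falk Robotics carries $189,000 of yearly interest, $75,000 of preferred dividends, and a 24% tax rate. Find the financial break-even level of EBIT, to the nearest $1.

$287,684

Preferred dividends are paid after tax, so their pre-tax equivalent is $75,000 ÷ (1 − 0.24) = $98,684.21.
Financial break-even EBIT = interest + D_p ÷ (1 − t) = $189,000 + $98,684.21 = $287,684.21.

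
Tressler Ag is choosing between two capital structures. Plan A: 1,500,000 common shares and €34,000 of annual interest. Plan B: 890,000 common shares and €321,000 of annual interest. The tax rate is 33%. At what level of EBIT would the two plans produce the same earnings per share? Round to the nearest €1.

At indifference, (EBIT − 34,000)(1 − t)/1,500,000 = (EBIT − 321,000)(1 − t)/890,000.
The (1 − t) factor cancels: (EBIT − 34,000) × 890,000 = (EBIT − 321,000) × 1,500,000.
EBIT × (1,500,000 − 890,000) = 321,000 × 1,500,000 − 34,000 × 890,000 = 451,240,000,000, so EBIT = 451,240,000,000 ÷ 610,000 = 739,737.70.

€739,738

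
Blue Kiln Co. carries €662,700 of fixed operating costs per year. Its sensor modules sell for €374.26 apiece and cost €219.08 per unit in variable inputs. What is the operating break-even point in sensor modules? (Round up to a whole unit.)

Each unit contributes €374.26 − €219.08 = €155.18.
Break-even Q = €662,700 / €155.18 = 4,270.52 → 4,271 sensor modules.

4,271 sensor modules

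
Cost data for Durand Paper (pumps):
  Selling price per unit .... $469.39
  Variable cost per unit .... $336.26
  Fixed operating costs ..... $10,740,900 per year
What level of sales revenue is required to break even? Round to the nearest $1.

$37,870,285

Contribution margin per unit = $469.39 − $336.26 = $133.13, a CM ratio of $133.13 ÷ $469.39 = 0.2836.
Break-even sales = FC ÷ CM ratio = $10,740,900 × $469.39 / $133.13 = $37,870,285.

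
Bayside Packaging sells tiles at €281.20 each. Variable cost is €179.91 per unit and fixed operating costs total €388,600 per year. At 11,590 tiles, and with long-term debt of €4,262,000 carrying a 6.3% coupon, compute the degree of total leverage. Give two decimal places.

Contribution at this volume is 11,590 × €101.29 = €1,173,951.10.
Operating income = contribution − fixed costs = €1,173,951.10 − €388,600 = €785,351.10. Interest = €268,506.00, so EBIT − I = €516,845.10.
DCL = contribution ÷ (EBIT − I) = €1,173,951.10 ÷ €516,845.10 = 2.2714.

2.27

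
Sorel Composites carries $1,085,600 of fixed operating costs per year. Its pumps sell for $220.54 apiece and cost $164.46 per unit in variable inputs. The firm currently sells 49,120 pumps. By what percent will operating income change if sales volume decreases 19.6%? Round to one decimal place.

-32.3%

At 49,120 units, contribution = 49,120 × $56.08 = $2,754,649.60.
EBIT = $2,754,649.60 − $1,085,600 = $1,669,049.60.
Degree of operating leverage = $2,754,649.60 / $1,669,049.60 = 1.6504.
Operating income changes by 1.6504 × -19.6% = -32.3%.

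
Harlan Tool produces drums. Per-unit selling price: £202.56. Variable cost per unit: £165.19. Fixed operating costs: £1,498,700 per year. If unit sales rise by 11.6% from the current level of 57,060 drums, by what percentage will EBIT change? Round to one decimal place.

Contribution at this volume is 57,060 × £37.37 = £2,132,332.20.
EBIT = £2,132,332.20 − £1,498,700 = £633,632.20.
DOL = contribution ÷ EBIT = £2,132,332.20 ÷ £633,632.20 = 3.3653.
Operating income changes by 3.3653 × +11.6% = +39.0%.

+39.0%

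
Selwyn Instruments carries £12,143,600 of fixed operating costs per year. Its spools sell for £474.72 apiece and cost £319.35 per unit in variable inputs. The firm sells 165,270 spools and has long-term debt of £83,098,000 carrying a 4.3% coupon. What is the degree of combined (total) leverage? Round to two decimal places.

2.58

Total contribution margin = 165,270 × £155.37 = £25,677,999.90.
Subtracting fixed costs: EBIT = £25,677,999.90 − £12,143,600 = £13,534,399.90. Interest = £3,573,214.00, so EBIT − I = £9,961,185.90.
Degree of total leverage = total CM / (EBIT − interest) = £25,677,999.90 / £9,961,185.90 = 2.5778.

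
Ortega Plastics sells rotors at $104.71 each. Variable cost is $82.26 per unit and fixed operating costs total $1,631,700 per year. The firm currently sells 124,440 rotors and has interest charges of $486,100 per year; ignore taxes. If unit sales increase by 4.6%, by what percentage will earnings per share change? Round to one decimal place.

+19.0%

Contribution at this volume is 124,440 × $22.45 = $2,793,678.00.
EBIT = $2,793,678.00 − $1,631,700 = $1,161,978.00.
After interest of $486,100.00, pre-tax earnings = $675,878.00.
Degree of combined leverage = contribution ÷ (EBIT − I) = $2,793,678.00 ÷ $675,878.00 = 4.1334.
EPS therefore changes by 4.1334 × (+4.6%) = +19.0%.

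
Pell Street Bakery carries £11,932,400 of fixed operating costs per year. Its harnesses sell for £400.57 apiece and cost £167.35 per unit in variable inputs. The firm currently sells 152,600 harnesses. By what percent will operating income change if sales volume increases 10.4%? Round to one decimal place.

Contribution at this volume is 152,600 × £233.22 = £35,589,372.00.
Subtracting fixed costs: EBIT = £35,589,372.00 − £11,932,400 = £23,656,972.00.
So DOL = total CM / EBIT = £35,589,372.00 / £23,656,972.00 = 1.5044.
%ΔEBIT = DOL × %ΔSales = 1.5044 × +10.4% = +15.6%.

+15.6%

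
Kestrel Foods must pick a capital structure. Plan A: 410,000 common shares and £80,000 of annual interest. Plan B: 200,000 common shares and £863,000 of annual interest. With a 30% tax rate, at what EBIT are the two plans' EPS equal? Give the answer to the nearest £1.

£1,608,714

At indifference, (EBIT − 80,000)(1 − t)/410,000 = (EBIT − 863,000)(1 − t)/200,000.
Cancelling (1 − t) and cross-multiplying: 200,000·(EBIT − 80,000) = 410,000·(EBIT − 863,000).
Solving, EBIT = (863,000·410,000 − 80,000·200,000) / (410,000 − 200,000) = 337,830,000,000 / 210,000 = 1,608,714.29.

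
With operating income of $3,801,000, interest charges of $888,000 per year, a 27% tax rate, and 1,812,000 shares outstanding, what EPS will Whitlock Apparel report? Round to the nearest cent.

$1.17

Pre-tax income = $3,801,000 − $888,000.00 = $2,913,000.00.
After tax at 27%: net income = $2,913,000.00 × 0.73 = $2,126,490.00.
Per share: $2,126,490.00 / 1,812,000 shares = $1.17.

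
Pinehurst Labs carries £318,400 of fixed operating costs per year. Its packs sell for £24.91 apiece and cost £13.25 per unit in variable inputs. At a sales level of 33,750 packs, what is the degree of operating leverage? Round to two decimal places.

Total contribution margin = 33,750 × £11.66 = £393,525.00.
Subtracting fixed costs: EBIT = £393,525.00 − £318,400 = £75,125.00.
Degree of operating leverage = £393,525.00 / £75,125.00 = 5.2383.

5.24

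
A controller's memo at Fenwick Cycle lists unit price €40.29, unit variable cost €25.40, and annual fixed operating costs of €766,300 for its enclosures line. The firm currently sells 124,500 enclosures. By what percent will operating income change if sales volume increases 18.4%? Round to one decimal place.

+31.4%

At 124,500 units, contribution = 124,500 × €14.89 = €1,853,805.00.
Operating income = contribution − fixed costs = €1,853,805.00 − €766,300 = €1,087,505.00.
So DOL = total CM / EBIT = €1,853,805.00 / €1,087,505.00 = 1.7046.
%ΔEBIT = DOL × %ΔSales = 1.7046 × +18.4% = +31.4%.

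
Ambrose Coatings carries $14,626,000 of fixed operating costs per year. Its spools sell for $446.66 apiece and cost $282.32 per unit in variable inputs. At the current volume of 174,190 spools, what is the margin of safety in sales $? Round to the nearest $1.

Each unit contributes $446.66 − $282.32 = $164.34. Break-even units = $14,626,000 ÷ $164.34 = 88,998.42; break-even revenue = 88,998.42 × $446.66 = $39,752,033.35.
Actual sales revenue = 174,190 × $446.66 = $77,803,705.40.
Margin of safety = $77,803,705.40 − $39,752,033.35 = $38,051,672.

$38,051,672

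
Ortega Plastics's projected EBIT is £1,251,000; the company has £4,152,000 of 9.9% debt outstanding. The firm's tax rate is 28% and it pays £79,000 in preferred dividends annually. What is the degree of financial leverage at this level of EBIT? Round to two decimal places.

1.71

Interest = £411,048.00.
Preferred dividends grossed up pre-tax: £79,000 / (1 − 0.28) = £109,722.22.
DFL = EBIT ÷ [EBIT − I − D_p/(1−t)] = £1,251,000 ÷ [£1,251,000 − £411,048.00 − £109,722.22] = £1,251,000 ÷ £730,229.78 = 1.7132.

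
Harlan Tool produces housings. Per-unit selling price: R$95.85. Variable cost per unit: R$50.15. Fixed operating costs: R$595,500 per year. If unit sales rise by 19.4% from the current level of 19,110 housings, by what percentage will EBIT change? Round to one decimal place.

At 19,110 units, contribution = 19,110 × R$45.70 = R$873,327.00.
Subtracting fixed costs: EBIT = R$873,327.00 − R$595,500 = R$277,827.00.
DOL = contribution ÷ EBIT = R$873,327.00 ÷ R$277,827.00 = 3.1434.
Operating income changes by 3.1434 × +19.4% = +61.0%.

+61.0%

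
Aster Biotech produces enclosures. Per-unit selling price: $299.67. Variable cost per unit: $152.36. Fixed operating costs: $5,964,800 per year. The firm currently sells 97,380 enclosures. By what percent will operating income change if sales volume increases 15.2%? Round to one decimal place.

Total contribution margin = 97,380 × $147.31 = $14,345,047.80.
EBIT = $14,345,047.80 − $5,964,800 = $8,380,247.80.
DOL = contribution ÷ EBIT = $14,345,047.80 ÷ $8,380,247.80 = 1.7118.
Operating income changes by 1.7118 × +15.2% = +26.0%.

+26.0%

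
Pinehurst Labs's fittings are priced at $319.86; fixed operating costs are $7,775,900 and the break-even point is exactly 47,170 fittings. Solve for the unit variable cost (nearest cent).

$155.01

At break-even, FC = Q × (P − VC), so P − VC = $7,775,900 ÷ 47,170 = $164.8484.
Variable cost per unit = $319.86 − $164.8484 = $155.01.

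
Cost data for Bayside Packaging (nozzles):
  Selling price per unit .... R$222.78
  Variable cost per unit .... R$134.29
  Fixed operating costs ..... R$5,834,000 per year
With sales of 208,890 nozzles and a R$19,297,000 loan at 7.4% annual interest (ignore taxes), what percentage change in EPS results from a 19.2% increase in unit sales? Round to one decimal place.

Contribution at this volume is 208,890 × R$88.49 = R$18,484,676.10.
Subtracting fixed costs: EBIT = R$18,484,676.10 − R$5,834,000 = R$12,650,676.10.
After interest of R$1,427,978.00, pre-tax earnings = R$11,222,698.10.
DCL = total CM / (EBIT − I) = R$18,484,676.10 / R$11,222,698.10 = 1.6471.
%ΔEPS = DCL × %ΔSales = 1.6471 × +19.2% = +31.6%.

+31.6%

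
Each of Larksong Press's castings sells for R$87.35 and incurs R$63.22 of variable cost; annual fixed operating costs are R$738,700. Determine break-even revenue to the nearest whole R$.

R$2,674,076

Contribution margin per unit = R$87.35 − R$63.22 = R$24.13, a CM ratio of R$24.13 ÷ R$87.35 = 0.2762.
Break-even sales = FC ÷ CM ratio = R$738,700 × R$87.35 / R$24.13 = R$2,674,076.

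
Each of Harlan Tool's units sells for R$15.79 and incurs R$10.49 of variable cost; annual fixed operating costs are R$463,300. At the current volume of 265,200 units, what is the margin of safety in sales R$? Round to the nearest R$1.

R$2,807,224

Contribution margin per unit = R$15.79 − R$10.49 = R$5.30. Break-even units = R$463,300 ÷ R$5.30 = 87,415.09; break-even revenue = 87,415.09 × R$15.79 = R$1,380,284.34.
Current sales = 265,200 × R$15.79 = R$4,187,508.00.
Margin of safety = R$4,187,508.00 − R$1,380,284.34 = R$2,807,224.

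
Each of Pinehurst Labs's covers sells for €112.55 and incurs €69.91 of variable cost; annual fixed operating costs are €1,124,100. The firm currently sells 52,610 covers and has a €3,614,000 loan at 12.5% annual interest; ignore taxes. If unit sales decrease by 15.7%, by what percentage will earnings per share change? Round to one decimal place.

-52.8%

Total contribution margin = 52,610 × €42.64 = €2,243,290.40.
EBIT = €2,243,290.40 − €1,124,100 = €1,119,190.40.
Interest = €451,750.00, so EBIT − I = €667,440.40.
DCL = total CM / (EBIT − I) = €2,243,290.40 / €667,440.40 = 3.3610.
%ΔEPS = DCL × %ΔSales = 3.3610 × -15.7% = -52.8%.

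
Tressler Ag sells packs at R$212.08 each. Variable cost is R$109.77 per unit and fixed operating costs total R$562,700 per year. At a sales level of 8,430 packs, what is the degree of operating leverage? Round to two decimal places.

Total contribution margin = 8,430 × R$102.31 = R$862,473.30.
EBIT = R$862,473.30 − R$562,700 = R$299,773.30.
Degree of operating leverage = R$862,473.30 / R$299,773.30 = 2.8771.

2.88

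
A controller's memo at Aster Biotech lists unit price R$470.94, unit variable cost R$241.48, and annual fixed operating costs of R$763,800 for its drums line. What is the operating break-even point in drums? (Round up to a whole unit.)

Each unit contributes R$470.94 − R$241.48 = R$229.46.
Break-even Q = R$763,800 / R$229.46 = 3,328.68 → 3,329 drums.

3,329 drums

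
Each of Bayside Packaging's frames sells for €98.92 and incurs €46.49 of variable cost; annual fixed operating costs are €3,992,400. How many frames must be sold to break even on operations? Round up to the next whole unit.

76,148 frames

Unit CM = price − variable cost = €98.92 − €46.49 = €52.43.
Break-even Q = €3,992,400 / €52.43 = 76,147.24 → 76,148 frames.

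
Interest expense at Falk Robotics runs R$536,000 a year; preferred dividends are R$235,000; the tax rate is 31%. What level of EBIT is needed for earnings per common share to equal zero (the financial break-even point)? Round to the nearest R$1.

Grossing the preferred dividend up to pre-tax terms: R$235,000 / (1 − 0.31) = R$340,579.71.
EPS = 0 when EBIT covers interest plus the pre-tax preferred burden: R$536,000 + R$340,579.71 = R$876,579.71.

R$876,580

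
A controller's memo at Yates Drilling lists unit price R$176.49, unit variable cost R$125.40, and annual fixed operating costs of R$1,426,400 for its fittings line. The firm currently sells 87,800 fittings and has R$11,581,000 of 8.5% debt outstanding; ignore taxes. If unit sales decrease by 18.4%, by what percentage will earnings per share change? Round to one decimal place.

Total contribution margin = 87,800 × R$51.09 = R$4,485,702.00.
EBIT = R$4,485,702.00 − R$1,426,400 = R$3,059,302.00.
After interest of R$984,385.00, pre-tax earnings = R$2,074,917.00.
DCL = total CM / (EBIT − I) = R$4,485,702.00 / R$2,074,917.00 = 2.1619.
EPS therefore changes by 2.1619 × (-18.4%) = -39.8%.

-39.8%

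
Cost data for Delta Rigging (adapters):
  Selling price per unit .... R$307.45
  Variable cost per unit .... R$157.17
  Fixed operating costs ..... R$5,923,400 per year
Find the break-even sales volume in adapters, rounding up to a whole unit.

Unit CM = price − variable cost = R$307.45 − R$157.17 = R$150.28.
Break-even volume = fixed costs ÷ CM per unit = R$5,923,400 ÷ R$150.28 = 39,415.76, so 39,416 adapters.

39,416 adapters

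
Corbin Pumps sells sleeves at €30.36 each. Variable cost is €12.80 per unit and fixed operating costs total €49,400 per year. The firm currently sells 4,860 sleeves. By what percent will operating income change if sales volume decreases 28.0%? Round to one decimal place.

-66.5%

Contribution at this volume is 4,860 × €17.56 = €85,341.60.
EBIT = €85,341.60 − €49,400 = €35,941.60.
So DOL = total CM / EBIT = €85,341.60 / €35,941.60 = 2.3745.
%ΔEBIT = DOL × %ΔSales = 2.3745 × -28.0% = -66.5%.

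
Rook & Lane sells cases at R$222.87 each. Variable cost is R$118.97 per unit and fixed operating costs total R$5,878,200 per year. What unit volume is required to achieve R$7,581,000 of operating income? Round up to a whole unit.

129,540 cases

Unit CM = price − variable cost = R$222.87 − R$118.97 = R$103.90.
Required volume = (fixed costs + target profit) ÷ CM = (R$5,878,200 + R$7,581,000) ÷ R$103.90 = 129,539.94, so 129,540 cases.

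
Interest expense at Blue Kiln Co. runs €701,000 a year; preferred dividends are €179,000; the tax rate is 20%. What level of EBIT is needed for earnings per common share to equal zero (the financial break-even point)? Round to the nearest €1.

Grossing the preferred dividend up to pre-tax terms: €179,000 / (1 − 0.20) = €223,750.00.
Financial break-even EBIT = interest + D_p ÷ (1 − t) = €701,000 + €223,750.00 = €924,750.00.

€924,750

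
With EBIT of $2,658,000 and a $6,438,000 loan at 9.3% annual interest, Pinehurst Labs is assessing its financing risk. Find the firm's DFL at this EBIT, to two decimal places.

1.29

Annual interest charges come to $598,734.00.
DFL = EBIT ÷ (EBIT − I) = $2,658,000 ÷ ($2,658,000 − $598,734.00) = $2,658,000 ÷ $2,059,266.00 = 1.2908.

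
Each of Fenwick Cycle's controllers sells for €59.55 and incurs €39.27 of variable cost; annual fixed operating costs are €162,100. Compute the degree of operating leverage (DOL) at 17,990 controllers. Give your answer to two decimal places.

At 17,990 units, contribution = 17,990 × €20.28 = €364,837.20.
EBIT = €364,837.20 − €162,100 = €202,737.20.
So DOL = total CM / EBIT = €364,837.20 / €202,737.20 = 1.7996.

1.80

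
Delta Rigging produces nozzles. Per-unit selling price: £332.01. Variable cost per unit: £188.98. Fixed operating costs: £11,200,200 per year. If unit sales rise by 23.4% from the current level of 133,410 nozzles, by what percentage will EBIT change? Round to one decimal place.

+56.7%

Total contribution margin = 133,410 × £143.03 = £19,081,632.30.
Operating income = contribution − fixed costs = £19,081,632.30 − £11,200,200 = £7,881,432.30.
DOL = contribution ÷ EBIT = £19,081,632.30 ÷ £7,881,432.30 = 2.4211.
%ΔEBIT = DOL × %ΔSales = 2.4211 × +23.4% = +56.7%.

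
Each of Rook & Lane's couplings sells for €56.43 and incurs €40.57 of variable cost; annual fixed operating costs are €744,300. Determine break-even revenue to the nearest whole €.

CM per unit = €56.43 − €40.57 = €15.86; CM ratio = €15.86 / €56.43 = 0.2811.
Break-even sales = FC ÷ CM ratio = €744,300 × €56.43 / €15.86 = €2,648,225.

€2,648,225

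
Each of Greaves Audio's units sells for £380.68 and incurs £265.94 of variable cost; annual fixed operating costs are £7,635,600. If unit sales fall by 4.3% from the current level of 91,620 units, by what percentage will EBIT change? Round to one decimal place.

-15.7%

Total contribution margin = 91,620 × £114.74 = £10,512,478.80.
Operating income = contribution − fixed costs = £10,512,478.80 − £7,635,600 = £2,876,878.80.
DOL = contribution ÷ EBIT = £10,512,478.80 ÷ £2,876,878.80 = 3.6541.
Operating income changes by 3.6541 × -4.3% = -15.7%.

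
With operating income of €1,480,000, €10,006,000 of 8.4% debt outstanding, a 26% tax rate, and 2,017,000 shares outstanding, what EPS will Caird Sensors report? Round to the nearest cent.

€0.23

Interest = €840,504.00, so EBT = €1,480,000 − €840,504.00 = €639,496.00.
After tax at 26%: net income = €639,496.00 × 0.74 = €473,227.04.
EPS = €473,227.04 ÷ 2,017,000 = €0.23.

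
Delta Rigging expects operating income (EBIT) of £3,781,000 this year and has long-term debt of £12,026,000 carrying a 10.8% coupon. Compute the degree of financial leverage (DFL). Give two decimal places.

Annual interest charges come to £1,298,808.00.
DFL = EBIT ÷ (EBIT − I) = £3,781,000 ÷ (£3,781,000 − £1,298,808.00) = £3,781,000 ÷ £2,482,192.00 = 1.5233.

1.52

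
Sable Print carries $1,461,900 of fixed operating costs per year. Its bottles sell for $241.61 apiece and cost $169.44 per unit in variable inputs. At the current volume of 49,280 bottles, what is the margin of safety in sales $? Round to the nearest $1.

$7,012,407

Each unit contributes $241.61 − $169.44 = $72.17. Break-even units = $1,461,900 ÷ $72.17 = 20,256.34; break-even revenue = 20,256.34 × $241.61 = $4,894,134.11.
Current sales = 49,280 × $241.61 = $11,906,540.80.
Margin of safety = $11,906,540.80 − $4,894,134.11 = $7,012,407.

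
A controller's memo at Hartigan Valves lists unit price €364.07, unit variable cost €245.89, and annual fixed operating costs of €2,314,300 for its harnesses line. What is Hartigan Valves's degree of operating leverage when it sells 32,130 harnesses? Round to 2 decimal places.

Total contribution margin = 32,130 × €118.18 = €3,797,123.40.
Operating income = contribution − fixed costs = €3,797,123.40 − €2,314,300 = €1,482,823.40.
DOL = contribution ÷ EBIT = €3,797,123.40 ÷ €1,482,823.40 = 2.5607.

2.56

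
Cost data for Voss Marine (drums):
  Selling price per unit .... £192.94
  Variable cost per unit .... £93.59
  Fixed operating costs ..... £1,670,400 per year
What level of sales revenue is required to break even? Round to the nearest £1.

£3,243,955

CM per unit = £192.94 − £93.59 = £99.35; CM ratio = £99.35 / £192.94 = 0.5149.
Break-even revenue = fixed costs × price ÷ CM = £1,670,400 × £192.94 ÷ £99.35 = £3,243,955.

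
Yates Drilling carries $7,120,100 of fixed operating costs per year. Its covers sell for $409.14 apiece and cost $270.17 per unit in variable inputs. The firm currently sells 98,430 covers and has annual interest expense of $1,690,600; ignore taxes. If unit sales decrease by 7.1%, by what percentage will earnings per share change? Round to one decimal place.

Contribution at this volume is 98,430 × $138.97 = $13,678,817.10.
Operating income = contribution − fixed costs = $13,678,817.10 − $7,120,100 = $6,558,717.10.
Interest = $1,690,600.00, so EBIT − I = $4,868,117.10.
Degree of combined leverage = contribution ÷ (EBIT − I) = $13,678,817.10 ÷ $4,868,117.10 = 2.8099.
%ΔEPS = DCL × %ΔSales = 2.8099 × -7.1% = -20.0%.

-20.0%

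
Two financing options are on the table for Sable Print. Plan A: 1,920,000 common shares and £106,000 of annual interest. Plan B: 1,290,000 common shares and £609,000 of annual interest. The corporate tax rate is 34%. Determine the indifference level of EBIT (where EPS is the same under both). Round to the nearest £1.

£1,638,952

At indifference, (EBIT − 106,000)(1 − t)/1,920,000 = (EBIT − 609,000)(1 − t)/1,290,000.
The (1 − t) factor cancels: (EBIT − 106,000) × 1,290,000 = (EBIT − 609,000) × 1,920,000.
EBIT × (1,920,000 − 1,290,000) = 609,000 × 1,920,000 − 106,000 × 1,290,000 = 1,032,540,000,000, so EBIT = 1,032,540,000,000 ÷ 630,000 = 1,638,952.38.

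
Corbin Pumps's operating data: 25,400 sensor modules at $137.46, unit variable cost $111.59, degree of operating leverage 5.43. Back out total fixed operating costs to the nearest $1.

Total contribution margin = 25,400 × $25.87 = $657,098.00.
DOL = contribution / EBIT, so EBIT = $657,098.00 / 5.43 = $121,012.52.
Fixed costs = CM − EBIT = $657,098.00 − $121,012.52 = $536,085.

$536,085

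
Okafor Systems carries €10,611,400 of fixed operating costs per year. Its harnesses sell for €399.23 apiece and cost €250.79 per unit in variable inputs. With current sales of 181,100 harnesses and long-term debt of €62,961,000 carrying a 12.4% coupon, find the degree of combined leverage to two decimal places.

Total contribution margin = 181,100 × €148.44 = €26,882,484.00.
Subtracting fixed costs: EBIT = €26,882,484.00 − €10,611,400 = €16,271,084.00. Interest = €7,807,164.00, so EBIT − I = €8,463,920.00.
Degree of total leverage = total CM / (EBIT − interest) = €26,882,484.00 / €8,463,920.00 = 3.1761.

3.18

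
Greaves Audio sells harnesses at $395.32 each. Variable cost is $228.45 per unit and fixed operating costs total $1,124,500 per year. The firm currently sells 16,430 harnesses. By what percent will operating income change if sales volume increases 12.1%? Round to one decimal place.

+20.5%

Contribution at this volume is 16,430 × $166.87 = $2,741,674.10.
Subtracting fixed costs: EBIT = $2,741,674.10 − $1,124,500 = $1,617,174.10.
So DOL = total CM / EBIT = $2,741,674.10 / $1,617,174.10 = 1.6953.
Operating income changes by 1.6953 × +12.1% = +20.5%.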